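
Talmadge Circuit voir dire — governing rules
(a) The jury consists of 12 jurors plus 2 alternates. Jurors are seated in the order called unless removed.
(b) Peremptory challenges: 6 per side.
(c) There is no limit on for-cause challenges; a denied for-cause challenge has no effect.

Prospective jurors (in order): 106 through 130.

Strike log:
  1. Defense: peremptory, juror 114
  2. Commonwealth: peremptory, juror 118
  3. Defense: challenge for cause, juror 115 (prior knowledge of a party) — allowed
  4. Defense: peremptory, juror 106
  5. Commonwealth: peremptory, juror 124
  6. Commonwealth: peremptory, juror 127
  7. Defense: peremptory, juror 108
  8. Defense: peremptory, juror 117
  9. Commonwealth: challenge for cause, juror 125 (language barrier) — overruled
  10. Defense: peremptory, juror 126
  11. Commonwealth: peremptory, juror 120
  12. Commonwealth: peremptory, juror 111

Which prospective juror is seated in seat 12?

Removed: #106, #108, #111, #114, #115, #117, #118, #120, #124, #126, #127. (#125 stays — for-cause denied.)
Filling seats in venire order through position 12: #107, #109, #110, #112, #113, #116, #119, #121, #122, #123, #125, #128.
So seat 12 is #128.

128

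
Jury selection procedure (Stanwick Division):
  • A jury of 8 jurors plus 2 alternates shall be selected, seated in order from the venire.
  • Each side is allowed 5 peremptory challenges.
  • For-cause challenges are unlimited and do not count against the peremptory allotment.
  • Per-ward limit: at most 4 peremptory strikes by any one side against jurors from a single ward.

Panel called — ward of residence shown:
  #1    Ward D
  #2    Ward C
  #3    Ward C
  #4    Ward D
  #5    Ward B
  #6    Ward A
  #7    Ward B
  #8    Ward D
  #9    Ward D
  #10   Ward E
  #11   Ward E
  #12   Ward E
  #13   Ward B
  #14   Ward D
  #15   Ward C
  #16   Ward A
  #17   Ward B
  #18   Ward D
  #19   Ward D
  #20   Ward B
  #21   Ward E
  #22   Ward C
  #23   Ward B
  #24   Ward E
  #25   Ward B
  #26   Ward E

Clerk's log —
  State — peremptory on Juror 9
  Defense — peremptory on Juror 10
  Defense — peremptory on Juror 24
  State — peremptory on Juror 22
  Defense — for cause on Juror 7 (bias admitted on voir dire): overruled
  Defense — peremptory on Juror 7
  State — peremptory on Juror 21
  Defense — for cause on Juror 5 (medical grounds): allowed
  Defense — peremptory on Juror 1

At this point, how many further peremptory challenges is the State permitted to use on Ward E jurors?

State peremptories so far: #9, #22, #21 — 3 of 5 used, 2 left overall.
Against Ward E: #21 — 1 used; per-ward cap 4 leaves 3.
Binding limit: min(2, 3) = 2.

2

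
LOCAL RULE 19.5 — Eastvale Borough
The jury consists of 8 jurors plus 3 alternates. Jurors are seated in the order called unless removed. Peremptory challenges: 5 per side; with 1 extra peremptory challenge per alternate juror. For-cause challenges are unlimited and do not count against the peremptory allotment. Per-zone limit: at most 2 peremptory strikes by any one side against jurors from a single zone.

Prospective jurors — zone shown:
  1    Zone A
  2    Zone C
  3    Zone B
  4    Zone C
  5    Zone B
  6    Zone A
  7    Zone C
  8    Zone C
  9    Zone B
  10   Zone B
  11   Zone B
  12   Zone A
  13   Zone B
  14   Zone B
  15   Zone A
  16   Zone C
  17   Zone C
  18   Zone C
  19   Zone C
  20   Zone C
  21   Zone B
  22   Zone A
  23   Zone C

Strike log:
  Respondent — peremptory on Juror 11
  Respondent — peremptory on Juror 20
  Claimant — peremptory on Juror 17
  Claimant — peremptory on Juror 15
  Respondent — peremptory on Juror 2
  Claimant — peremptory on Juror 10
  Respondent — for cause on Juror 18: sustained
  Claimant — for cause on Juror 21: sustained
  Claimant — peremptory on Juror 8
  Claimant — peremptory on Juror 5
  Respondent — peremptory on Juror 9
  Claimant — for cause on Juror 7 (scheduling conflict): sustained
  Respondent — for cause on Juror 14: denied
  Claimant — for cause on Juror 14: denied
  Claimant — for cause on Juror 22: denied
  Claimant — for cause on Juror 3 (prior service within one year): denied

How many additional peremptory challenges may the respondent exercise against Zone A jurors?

2

Respondent peremptories so far: #11, #20, #2, #9 — 4 of 8 used, 4 left overall.
Against Zone A: none yet — per-zone cap 2 leaves 2.
Binding limit: min(4, 2) = 2.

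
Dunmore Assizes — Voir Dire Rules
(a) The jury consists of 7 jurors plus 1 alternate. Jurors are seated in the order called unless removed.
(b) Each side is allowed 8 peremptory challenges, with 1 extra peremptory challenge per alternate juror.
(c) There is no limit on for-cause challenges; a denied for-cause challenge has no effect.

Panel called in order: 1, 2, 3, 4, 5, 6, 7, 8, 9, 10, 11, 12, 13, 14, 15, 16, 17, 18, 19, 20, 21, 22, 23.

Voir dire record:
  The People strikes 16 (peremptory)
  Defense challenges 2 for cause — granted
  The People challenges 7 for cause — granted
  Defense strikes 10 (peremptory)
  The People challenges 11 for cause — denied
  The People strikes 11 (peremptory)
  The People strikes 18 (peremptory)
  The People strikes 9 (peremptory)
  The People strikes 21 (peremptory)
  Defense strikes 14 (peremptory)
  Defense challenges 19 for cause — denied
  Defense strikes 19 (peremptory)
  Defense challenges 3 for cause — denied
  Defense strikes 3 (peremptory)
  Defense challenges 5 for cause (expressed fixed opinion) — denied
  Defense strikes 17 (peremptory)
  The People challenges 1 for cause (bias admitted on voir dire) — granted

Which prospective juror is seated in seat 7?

15

Removed: #1, #2, #3, #7, #9, #10, #11, #14, #16, #17, #18, #19, #21. (#5 stays — for-cause denied.)
Seating in order: seats 1–7 → #4, #5, #6, #8, #12, #13, #15; alternates → #20.
So seat 7 is #15.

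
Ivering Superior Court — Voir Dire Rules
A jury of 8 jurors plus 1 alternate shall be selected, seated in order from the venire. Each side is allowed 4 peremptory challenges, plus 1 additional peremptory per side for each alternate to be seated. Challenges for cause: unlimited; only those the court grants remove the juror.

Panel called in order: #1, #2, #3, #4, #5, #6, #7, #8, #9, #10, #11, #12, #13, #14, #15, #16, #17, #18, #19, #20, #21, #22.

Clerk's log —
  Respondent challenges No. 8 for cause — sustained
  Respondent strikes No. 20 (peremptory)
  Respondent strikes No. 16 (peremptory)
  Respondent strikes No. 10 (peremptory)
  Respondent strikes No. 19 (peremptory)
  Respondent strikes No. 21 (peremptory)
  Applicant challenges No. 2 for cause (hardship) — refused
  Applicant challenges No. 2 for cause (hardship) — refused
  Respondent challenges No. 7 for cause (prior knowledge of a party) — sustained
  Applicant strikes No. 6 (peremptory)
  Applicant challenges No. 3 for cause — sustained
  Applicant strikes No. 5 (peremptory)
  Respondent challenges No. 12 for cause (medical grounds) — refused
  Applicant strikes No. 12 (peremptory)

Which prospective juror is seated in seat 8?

Removed: #3, #5, #6, #7, #8, #10, #12, #16, #19, #20, #21. (#2 stays — for-cause denied.)
Seating in order: seats 1–8 → #1, #2, #4, #9, #11, #13, #14, #15; alternates → #17.
So seat 8 is #15.

15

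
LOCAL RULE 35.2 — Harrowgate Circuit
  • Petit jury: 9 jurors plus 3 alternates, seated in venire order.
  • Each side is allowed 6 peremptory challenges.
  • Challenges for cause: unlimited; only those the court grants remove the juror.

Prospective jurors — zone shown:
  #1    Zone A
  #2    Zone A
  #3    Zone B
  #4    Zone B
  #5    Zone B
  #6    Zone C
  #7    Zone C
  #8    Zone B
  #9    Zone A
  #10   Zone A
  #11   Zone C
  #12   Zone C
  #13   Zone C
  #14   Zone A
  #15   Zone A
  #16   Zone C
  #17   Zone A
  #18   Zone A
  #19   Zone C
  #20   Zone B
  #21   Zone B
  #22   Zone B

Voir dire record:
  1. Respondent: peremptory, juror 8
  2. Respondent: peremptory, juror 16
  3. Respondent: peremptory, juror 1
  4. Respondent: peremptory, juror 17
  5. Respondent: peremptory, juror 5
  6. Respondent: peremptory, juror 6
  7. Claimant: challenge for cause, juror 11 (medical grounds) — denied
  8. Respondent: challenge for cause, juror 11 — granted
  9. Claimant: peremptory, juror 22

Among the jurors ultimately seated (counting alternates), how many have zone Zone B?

Removed: #1, #5, #6, #8, #11, #16, #17, #22.
Seated (12 incl. alternates): #2, #3, #4, #7, #9, #10, #12, #13, #14, #15, #18, #19.
Of those, in Zone B: #3, #4 → 2.

2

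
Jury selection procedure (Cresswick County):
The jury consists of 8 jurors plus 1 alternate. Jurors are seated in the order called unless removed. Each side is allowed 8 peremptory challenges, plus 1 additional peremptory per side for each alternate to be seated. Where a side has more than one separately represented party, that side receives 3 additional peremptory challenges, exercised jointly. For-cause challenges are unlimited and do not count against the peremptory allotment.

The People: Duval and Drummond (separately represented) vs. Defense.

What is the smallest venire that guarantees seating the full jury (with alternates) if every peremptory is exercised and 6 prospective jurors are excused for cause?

36

Seats to fill: 8 + 1 alternates = 9.
Peremptories — The People: 8 + 1×1 + 3 = 12; Defense: 8 + 1×1 = 9; total 21.
For-cause removals: 6.
Minimum venire: 9 + 21 + 6 = 36.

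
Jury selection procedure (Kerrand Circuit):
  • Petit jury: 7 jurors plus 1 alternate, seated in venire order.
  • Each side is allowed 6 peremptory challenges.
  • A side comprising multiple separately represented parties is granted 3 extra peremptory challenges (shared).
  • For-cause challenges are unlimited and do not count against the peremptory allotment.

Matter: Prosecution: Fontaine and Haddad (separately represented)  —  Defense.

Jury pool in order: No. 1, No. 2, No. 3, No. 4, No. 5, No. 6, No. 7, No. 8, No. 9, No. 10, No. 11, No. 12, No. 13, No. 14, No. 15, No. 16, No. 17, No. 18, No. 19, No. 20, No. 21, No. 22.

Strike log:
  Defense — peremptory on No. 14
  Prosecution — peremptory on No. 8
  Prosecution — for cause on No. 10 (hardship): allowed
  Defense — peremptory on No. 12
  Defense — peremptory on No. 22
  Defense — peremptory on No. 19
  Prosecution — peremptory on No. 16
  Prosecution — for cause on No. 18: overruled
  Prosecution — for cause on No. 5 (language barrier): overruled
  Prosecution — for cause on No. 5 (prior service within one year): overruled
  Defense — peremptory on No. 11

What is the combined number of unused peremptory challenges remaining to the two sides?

Prosecution allotment: 6 base + 3 multi-party = 9. Defense allotment: 6.
Prosecution peremptories used: #8, #16 — 2 (for-cause on #10, #18, #5, #5 don't count).
Defense peremptories used: #14, #12, #22, #19, #11 — 5.
Remaining: (9 − 2) + (6 − 5) = 8.

8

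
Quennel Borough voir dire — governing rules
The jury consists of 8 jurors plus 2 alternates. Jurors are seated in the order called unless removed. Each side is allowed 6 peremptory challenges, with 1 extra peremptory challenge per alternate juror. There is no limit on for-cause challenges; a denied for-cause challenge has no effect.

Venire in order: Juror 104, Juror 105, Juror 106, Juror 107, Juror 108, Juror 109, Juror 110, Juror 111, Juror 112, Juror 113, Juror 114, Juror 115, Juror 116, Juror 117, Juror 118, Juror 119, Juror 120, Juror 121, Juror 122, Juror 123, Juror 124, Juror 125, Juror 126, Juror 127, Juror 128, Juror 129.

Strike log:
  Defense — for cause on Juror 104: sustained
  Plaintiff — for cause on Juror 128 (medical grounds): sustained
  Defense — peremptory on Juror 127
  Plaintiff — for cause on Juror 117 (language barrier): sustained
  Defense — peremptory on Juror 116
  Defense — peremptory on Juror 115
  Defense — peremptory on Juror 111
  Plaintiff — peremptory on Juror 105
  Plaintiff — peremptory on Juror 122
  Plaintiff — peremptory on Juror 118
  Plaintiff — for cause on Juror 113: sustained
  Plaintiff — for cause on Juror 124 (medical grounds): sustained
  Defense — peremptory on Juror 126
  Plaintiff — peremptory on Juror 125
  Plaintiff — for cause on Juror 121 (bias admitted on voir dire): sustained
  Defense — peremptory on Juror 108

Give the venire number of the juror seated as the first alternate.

123

Removed: #104, #105, #108, #111, #113, #115, #116, #117, #118, #121, #122, #124, #125, #126, #127, #128.
Seating in order: seats 1–8 → #106, #107, #109, #110, #112, #114, #119, #120; alternates → #123, #129.
So alternate 1 is #123.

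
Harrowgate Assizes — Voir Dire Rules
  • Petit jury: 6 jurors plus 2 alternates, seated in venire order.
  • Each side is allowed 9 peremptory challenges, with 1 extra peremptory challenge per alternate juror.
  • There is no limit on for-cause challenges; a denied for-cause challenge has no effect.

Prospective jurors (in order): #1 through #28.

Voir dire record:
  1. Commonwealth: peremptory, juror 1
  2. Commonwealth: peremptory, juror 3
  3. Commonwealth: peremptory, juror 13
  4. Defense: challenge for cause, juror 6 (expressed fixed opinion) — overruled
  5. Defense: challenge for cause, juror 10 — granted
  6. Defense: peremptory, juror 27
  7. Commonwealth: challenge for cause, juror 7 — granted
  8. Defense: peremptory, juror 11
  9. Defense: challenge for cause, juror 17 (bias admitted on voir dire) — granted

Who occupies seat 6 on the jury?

Removed: #1, #3, #7, #10, #11, #13, #17, #27. (#6 stays — for-cause denied.)
Seating in order: seats 1–6 → #2, #4, #5, #6, #8, #9; alternates → #12, #14.
So seat 6 is #9.

9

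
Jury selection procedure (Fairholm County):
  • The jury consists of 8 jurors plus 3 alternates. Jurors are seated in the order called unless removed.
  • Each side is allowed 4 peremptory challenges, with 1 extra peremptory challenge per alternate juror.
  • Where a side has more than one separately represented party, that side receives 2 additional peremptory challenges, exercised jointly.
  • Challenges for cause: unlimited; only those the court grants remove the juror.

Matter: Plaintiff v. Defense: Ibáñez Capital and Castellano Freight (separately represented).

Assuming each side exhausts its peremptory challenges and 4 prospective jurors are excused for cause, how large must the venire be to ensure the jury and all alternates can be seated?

31

Seats to fill: 8 + 3 alternates = 11.
Peremptories — Plaintiff: 4 + 1×3 = 7; Defense: 4 + 1×3 + 2 = 9; total 16.
For-cause removals: 4.
Minimum venire: 11 + 16 + 4 = 31.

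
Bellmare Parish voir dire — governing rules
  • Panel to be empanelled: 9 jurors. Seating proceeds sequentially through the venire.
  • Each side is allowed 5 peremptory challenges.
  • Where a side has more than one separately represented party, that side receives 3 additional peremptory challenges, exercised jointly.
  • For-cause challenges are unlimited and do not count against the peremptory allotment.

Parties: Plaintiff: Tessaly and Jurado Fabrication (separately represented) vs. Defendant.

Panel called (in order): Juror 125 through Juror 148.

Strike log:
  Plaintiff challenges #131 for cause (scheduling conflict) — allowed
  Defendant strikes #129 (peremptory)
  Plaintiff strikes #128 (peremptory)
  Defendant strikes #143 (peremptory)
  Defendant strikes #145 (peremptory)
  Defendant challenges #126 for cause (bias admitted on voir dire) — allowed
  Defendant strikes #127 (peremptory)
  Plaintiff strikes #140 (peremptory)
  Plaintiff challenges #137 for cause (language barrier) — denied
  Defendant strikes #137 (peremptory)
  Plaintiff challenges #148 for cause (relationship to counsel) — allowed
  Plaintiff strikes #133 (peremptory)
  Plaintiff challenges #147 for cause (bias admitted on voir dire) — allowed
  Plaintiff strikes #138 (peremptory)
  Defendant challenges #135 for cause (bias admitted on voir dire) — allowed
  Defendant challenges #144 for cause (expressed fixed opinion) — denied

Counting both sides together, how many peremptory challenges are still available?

4

Plaintiff allotment: 5 base + 3 multi-party = 8. Defendant allotment: 5.
Plaintiff peremptories used: #128, #140, #133, #138 — 4 (for-cause on #131, #137, #148, #147 don't count).
Defendant peremptories used: #129, #143, #145, #127, #137 — 5 (for-cause on #126, #135, #144 don't count).
Remaining: (8 − 4) + (5 − 5) = 4.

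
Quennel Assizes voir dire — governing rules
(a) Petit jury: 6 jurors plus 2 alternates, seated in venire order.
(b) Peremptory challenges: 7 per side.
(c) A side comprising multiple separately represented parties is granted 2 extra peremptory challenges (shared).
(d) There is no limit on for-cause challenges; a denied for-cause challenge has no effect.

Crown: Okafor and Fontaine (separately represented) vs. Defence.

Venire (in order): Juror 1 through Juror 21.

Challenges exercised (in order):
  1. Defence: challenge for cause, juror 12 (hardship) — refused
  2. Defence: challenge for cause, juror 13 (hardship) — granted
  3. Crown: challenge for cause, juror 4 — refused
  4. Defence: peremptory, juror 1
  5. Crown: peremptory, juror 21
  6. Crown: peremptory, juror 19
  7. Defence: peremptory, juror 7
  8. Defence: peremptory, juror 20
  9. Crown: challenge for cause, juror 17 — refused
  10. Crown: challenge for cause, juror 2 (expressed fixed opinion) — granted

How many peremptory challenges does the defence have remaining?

4

Defence allotment: 7.
Defence peremptories used: #1, #7, #20 — 3 (for-cause on #12, #13 don't count).
Remaining: 7 − 3 = 4.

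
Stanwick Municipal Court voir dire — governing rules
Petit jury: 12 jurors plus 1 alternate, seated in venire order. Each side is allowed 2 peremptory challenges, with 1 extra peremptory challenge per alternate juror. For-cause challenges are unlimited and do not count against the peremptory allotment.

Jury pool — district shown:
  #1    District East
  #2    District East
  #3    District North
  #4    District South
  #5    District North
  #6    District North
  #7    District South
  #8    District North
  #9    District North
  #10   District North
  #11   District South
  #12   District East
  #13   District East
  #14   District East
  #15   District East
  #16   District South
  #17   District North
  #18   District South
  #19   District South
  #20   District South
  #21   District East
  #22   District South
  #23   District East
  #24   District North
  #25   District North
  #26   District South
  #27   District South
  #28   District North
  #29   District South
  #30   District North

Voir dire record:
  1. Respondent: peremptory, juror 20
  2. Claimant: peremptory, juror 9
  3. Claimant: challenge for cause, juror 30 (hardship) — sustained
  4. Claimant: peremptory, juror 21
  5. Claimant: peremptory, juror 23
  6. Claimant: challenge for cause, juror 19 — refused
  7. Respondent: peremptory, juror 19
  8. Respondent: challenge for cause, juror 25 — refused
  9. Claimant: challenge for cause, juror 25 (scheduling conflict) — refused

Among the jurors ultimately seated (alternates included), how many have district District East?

Removed: #9, #19, #20, #21, #23, #30.
Seated (13 incl. alternates): #1, #2, #3, #4, #5, #6, #7, #8, #10, #11, #12, #13, #14.
Of those, in District East: #1, #2, #12, #13, #14 → 5.

5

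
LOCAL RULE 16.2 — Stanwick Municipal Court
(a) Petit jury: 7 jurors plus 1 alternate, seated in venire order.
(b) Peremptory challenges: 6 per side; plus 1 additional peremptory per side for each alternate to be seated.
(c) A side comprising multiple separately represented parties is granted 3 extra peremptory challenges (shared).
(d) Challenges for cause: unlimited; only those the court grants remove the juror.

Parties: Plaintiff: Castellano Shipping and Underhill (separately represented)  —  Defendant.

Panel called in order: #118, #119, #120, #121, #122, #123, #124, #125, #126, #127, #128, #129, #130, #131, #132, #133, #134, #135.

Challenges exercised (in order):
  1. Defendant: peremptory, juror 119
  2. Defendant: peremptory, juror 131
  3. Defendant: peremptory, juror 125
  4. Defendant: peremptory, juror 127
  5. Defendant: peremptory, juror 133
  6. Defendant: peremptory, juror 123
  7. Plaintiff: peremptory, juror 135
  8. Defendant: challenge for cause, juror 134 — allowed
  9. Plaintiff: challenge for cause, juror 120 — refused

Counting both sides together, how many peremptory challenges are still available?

10

Plaintiff allotment: 6 base + 1 × 1 alternate + 3 multi-party = 10. Defendant allotment: 6 base + 1 × 1 alternate = 7.
Plaintiff peremptories used: #135 — 1 (the for-cause on #120 doesn't count).
Defendant peremptories used: #119, #131, #125, #127, #133, #123 — 6 (the for-cause on #134 doesn't count).
Remaining: (10 − 1) + (7 − 6) = 10.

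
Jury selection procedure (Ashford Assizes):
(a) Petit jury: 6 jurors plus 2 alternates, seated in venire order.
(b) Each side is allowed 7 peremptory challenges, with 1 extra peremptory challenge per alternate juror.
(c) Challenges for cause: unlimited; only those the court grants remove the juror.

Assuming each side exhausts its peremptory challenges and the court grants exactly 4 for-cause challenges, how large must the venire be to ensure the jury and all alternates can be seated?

Seats to fill: 6 + 2 alternates = 8.
Peremptories: 7 + 1×2 = 9 per side × 2 sides = 18.
For-cause removals: 4.
Minimum venire: 8 + 18 + 4 = 30.

30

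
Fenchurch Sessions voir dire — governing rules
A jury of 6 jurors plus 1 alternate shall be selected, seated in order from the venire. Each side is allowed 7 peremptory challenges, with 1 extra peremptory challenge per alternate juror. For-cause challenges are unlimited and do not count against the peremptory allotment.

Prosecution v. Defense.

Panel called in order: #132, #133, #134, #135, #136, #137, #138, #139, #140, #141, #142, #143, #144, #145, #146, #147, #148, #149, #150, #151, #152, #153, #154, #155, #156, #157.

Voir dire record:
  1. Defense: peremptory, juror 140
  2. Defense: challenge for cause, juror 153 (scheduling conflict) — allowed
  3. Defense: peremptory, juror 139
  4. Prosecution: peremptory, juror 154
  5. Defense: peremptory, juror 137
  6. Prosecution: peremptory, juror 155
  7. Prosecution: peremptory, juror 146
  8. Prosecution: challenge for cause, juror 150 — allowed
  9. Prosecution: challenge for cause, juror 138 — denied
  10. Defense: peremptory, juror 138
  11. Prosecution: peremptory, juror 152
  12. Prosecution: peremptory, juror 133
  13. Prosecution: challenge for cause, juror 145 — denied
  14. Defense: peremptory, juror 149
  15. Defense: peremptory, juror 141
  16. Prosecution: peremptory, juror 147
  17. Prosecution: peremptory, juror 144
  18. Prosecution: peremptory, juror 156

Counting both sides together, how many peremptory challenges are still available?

2

Prosecution allotment: 7 base + 1 × 1 alternate = 8. Defense allotment: 7 base + 1 × 1 alternate = 8.
Prosecution peremptories used: #154, #155, #146, #152, #133, #147, #144, #156 — 8 (for-cause on #150, #138, #145 don't count).
Defense peremptories used: #140, #139, #137, #138, #149, #141 — 6 (the for-cause on #153 doesn't count).
Remaining: (8 − 8) + (8 − 6) = 2.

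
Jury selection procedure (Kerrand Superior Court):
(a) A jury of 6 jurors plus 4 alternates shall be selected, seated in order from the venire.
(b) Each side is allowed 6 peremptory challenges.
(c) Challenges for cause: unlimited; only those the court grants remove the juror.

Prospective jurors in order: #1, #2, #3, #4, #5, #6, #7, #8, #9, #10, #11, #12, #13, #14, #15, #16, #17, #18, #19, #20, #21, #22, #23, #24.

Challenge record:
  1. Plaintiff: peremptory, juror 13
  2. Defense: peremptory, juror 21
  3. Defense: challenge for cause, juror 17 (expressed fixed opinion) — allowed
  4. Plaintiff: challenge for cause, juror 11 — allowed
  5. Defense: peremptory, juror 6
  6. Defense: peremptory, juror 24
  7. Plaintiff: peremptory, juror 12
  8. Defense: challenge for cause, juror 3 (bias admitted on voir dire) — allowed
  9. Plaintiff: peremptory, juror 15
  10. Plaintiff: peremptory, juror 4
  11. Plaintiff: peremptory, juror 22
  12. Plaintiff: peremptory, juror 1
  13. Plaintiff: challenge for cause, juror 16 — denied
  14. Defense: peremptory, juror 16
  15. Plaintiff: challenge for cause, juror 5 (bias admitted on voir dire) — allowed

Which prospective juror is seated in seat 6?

Removed: #1, #3, #4, #5, #6, #11, #12, #13, #15, #16, #17, #21, #22, #24.
Seating in order: seats 1–6 → #2, #7, #8, #9, #10, #14; alternates → #18, #19, #20, #23.
So seat 6 is #14.

14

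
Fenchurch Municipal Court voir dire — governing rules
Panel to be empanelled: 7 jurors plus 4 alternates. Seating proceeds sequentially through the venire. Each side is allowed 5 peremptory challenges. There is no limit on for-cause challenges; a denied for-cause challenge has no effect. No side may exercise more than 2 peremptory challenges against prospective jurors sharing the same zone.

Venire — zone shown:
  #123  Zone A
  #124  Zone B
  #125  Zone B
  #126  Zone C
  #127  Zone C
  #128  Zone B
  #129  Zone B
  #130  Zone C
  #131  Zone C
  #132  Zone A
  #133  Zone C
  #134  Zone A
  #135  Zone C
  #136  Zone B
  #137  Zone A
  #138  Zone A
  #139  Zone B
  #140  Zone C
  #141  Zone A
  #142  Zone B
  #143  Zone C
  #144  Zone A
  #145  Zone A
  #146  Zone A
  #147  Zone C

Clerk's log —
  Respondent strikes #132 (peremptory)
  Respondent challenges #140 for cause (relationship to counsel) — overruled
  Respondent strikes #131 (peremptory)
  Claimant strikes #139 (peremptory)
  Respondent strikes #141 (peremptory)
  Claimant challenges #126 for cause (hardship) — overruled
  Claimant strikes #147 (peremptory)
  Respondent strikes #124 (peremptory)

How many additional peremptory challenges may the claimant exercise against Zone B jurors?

1

Claimant peremptories so far: #139, #147 — 2 of 5 used, 3 left overall.
Against Zone B: #139 — 1 used; per-zone cap 2 leaves 1.
Binding limit: min(3, 1) = 1.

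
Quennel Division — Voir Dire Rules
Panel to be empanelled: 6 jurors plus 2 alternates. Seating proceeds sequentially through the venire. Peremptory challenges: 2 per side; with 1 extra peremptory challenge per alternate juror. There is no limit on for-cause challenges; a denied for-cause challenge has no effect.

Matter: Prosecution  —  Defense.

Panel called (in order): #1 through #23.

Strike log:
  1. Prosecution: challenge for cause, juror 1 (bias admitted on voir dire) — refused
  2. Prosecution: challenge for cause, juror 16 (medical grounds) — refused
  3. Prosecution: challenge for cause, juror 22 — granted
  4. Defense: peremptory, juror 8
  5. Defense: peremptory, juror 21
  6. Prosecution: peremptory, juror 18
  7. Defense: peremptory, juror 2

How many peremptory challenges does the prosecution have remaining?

3

Prosecution allotment: 2 base + 1 × 2 alternates = 4.
Prosecution peremptories used: #18 — 1 (for-cause on #1, #16, #22 don't count).
Remaining: 4 − 1 = 3.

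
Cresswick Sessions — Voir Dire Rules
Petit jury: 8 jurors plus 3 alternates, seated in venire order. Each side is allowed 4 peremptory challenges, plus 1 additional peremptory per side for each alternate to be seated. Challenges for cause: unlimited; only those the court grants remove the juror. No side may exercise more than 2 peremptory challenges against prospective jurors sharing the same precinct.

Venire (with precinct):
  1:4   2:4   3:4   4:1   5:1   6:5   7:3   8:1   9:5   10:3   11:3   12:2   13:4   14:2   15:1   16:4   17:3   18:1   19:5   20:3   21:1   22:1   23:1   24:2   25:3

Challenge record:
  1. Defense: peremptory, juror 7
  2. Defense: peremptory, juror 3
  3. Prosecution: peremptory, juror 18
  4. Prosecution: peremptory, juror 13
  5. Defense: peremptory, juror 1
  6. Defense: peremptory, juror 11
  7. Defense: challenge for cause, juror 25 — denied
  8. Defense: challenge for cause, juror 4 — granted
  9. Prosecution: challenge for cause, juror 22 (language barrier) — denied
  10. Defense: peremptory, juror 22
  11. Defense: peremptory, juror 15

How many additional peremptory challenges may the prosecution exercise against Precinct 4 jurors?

Prosecution peremptories so far: #18, #13 — 2 of 7 used, 5 left overall.
Against Precinct 4: #13 — 1 used; per-precinct cap 2 leaves 1.
Binding limit: min(5, 1) = 1.

1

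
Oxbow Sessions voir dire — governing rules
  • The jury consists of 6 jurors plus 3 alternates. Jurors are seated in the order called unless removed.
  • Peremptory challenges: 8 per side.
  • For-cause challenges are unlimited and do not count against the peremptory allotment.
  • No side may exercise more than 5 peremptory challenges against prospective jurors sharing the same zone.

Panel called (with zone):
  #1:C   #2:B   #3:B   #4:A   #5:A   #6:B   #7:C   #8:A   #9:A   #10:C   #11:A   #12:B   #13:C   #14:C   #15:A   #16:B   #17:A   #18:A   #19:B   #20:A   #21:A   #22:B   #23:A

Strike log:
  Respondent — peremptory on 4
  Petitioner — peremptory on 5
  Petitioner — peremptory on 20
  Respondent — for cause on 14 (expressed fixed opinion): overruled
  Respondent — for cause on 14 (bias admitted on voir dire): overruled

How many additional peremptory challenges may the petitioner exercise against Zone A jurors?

3

Petitioner peremptories so far: #5, #20 — 2 of 8 used, 6 left overall.
Against Zone A: #5, #20 — 2 used; per-zone cap 5 leaves 3.
Binding limit: min(6, 3) = 3.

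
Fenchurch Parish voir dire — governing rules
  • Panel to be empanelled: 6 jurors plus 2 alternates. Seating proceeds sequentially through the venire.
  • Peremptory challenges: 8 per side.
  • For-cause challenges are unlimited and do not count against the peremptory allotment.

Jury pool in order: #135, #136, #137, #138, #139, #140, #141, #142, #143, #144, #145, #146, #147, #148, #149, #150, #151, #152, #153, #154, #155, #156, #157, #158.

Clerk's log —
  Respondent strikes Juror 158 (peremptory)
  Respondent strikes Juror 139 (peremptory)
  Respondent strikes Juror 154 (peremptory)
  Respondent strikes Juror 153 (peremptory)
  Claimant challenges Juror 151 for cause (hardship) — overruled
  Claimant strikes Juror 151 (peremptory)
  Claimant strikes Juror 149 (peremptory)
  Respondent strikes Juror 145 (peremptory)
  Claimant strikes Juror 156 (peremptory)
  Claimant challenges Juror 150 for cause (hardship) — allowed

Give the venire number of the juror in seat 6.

141

Removed: #139, #145, #149, #150, #151, #153, #154, #156, #158.
Seating in order: seats 1–6 → #135, #136, #137, #138, #140, #141; alternates → #142, #143.
So seat 6 is #141.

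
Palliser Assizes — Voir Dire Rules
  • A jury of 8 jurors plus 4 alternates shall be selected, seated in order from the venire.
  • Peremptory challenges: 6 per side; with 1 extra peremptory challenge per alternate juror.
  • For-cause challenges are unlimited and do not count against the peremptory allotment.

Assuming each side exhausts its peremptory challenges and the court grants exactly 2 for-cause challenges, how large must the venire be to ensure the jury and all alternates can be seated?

Seats to fill: 8 + 4 alternates = 12.
Peremptories: 6 + 1×4 = 10 per side × 2 sides = 20.
For-cause removals: 2.
Minimum venire: 12 + 20 + 2 = 34.

34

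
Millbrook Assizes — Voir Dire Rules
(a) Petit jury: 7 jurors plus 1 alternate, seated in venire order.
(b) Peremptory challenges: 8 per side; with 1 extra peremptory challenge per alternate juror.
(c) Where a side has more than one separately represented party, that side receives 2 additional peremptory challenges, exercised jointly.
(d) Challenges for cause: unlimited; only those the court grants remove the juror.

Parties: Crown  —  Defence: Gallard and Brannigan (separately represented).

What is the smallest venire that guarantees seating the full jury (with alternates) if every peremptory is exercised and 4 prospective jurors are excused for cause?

32

Seats to fill: 7 + 1 alternates = 8.
Peremptories — Crown: 8 + 1×1 = 9; Defence: 8 + 1×1 + 2 = 11; total 20.
For-cause removals: 4.
Minimum venire: 8 + 20 + 4 = 32.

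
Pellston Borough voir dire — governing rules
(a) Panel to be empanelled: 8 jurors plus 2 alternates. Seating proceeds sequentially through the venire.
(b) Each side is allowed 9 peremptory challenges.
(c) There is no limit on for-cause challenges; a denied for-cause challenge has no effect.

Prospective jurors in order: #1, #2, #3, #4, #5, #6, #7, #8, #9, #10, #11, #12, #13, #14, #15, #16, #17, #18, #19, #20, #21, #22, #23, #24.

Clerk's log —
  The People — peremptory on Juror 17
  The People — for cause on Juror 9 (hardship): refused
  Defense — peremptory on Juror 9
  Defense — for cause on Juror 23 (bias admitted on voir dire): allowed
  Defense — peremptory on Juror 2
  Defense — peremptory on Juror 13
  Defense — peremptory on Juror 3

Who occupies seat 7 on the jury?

Removed: #2, #3, #9, #13, #17, #23.
Filling seats in venire order through position 7: #1, #4, #5, #6, #7, #8, #10.
So seat 7 is #10.

10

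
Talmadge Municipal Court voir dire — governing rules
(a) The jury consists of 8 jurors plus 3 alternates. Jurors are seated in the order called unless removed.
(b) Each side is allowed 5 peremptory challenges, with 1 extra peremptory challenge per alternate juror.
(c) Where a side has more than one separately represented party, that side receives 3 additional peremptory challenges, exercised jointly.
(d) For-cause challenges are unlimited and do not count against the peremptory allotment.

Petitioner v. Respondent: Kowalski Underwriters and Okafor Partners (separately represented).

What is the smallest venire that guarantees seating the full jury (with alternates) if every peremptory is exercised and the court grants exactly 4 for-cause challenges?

Seats to fill: 8 + 3 alternates = 11.
Peremptories — Petitioner: 5 + 1×3 = 8; Respondent: 5 + 1×3 + 3 = 11; total 19.
For-cause removals: 4.
Minimum venire: 11 + 19 + 4 = 34.

34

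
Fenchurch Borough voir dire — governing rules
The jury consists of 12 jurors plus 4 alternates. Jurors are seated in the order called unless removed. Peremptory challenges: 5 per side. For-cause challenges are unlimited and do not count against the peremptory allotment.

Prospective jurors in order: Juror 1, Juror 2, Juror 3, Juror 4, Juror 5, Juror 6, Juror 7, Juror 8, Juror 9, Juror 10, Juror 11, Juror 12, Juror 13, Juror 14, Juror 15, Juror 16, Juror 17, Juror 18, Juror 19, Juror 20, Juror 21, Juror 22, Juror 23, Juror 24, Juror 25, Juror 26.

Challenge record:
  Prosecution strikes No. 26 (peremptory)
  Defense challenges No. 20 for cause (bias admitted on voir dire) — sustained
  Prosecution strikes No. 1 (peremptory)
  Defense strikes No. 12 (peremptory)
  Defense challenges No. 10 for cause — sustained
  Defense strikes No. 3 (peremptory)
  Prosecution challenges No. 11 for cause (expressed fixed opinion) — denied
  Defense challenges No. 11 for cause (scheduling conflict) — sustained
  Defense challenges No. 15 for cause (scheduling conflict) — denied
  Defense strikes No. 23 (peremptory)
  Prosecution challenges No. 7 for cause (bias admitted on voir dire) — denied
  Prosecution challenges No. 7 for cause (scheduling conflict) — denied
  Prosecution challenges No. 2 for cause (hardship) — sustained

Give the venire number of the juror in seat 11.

Removed: #1, #2, #3, #10, #11, #12, #20, #23, #26. (#7, #15 stay — for-cause denied.)
Seating in order: seats 1–12 → #4, #5, #6, #7, #8, #9, #13, #14, #15, #16, #17, #18; alternates → #19, #21, #22, #24.
So seat 11 is #17.

17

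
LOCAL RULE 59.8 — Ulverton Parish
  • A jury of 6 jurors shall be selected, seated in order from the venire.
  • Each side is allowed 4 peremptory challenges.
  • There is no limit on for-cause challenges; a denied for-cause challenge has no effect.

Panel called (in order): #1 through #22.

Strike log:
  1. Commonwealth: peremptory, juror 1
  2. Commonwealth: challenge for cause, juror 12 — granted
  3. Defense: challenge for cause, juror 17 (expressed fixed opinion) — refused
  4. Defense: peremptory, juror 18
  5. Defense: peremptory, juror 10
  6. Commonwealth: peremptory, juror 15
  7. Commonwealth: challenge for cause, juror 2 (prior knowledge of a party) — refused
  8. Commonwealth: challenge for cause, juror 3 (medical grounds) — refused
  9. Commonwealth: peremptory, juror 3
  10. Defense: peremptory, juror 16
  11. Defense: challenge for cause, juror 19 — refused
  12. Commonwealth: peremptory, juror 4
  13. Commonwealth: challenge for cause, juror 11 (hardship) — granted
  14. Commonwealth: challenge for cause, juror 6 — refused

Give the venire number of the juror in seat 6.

Removed: #1, #3, #4, #10, #11, #12, #15, #16, #18. (#2, #6, #17, #19 stay — for-cause denied.)
Seating in order: seats 1–6 → #2, #5, #6, #7, #8, #9.
So seat 6 is #9.

9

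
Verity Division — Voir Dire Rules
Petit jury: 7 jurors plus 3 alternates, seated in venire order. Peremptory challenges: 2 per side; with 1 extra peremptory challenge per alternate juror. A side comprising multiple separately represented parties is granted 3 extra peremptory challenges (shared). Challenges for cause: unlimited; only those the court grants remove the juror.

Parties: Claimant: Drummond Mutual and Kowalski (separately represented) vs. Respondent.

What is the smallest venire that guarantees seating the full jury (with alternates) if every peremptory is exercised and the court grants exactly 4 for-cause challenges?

27

Seats to fill: 7 + 3 alternates = 10.
Peremptories — Claimant: 2 + 1×3 + 3 = 8; Respondent: 2 + 1×3 = 5; total 13.
For-cause removals: 4.
Minimum venire: 10 + 13 + 4 = 27.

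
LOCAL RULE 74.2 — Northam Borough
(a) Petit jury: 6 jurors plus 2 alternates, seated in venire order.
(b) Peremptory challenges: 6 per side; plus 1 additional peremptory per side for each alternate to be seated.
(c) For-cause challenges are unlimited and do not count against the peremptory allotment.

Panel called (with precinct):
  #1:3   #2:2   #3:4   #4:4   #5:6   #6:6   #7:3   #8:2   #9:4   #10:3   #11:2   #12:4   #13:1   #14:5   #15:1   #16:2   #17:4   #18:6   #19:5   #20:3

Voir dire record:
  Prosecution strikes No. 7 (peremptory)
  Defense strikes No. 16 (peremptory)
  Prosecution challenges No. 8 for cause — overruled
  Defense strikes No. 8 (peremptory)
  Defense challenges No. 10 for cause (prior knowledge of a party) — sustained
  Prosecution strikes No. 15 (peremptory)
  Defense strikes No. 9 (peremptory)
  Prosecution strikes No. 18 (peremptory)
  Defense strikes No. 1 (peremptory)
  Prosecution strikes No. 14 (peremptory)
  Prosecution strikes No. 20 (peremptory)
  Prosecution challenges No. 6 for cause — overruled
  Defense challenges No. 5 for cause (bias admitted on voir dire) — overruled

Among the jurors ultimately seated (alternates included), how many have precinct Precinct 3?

Removed: #1, #7, #8, #9, #10, #14, #15, #16, #18, #20.
Seated (8 incl. alternates): #2, #3, #4, #5, #6, #11, #12, #13.
None of those are in Precinct 3 → 0.

0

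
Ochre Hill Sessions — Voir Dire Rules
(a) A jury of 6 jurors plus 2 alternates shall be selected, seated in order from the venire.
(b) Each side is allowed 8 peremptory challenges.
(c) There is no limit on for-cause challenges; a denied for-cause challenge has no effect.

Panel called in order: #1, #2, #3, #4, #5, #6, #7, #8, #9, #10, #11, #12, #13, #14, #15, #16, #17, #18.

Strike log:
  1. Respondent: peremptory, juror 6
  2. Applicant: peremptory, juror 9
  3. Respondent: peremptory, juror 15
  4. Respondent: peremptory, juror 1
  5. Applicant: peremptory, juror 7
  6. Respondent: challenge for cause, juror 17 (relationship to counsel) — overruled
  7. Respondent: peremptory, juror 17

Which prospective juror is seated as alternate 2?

12

Removed: #1, #6, #7, #9, #15, #17.
Filling seats in venire order through position 8: #2, #3, #4, #5, #8, #10, #11, #12.
So alternate 2 is #12.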